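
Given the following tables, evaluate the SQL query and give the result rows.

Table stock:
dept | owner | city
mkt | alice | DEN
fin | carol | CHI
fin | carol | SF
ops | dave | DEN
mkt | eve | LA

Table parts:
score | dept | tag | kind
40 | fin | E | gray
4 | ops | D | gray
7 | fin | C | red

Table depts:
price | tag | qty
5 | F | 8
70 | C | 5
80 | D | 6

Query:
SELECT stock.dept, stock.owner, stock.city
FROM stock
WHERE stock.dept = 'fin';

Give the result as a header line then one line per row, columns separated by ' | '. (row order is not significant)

== RESULT ==
stock.dept | stock.owner | stock.city
fin | carol | CHI
fin | carol | SF

Derivation:
After WHERE (2 rows):
stock.dept | stock.owner | stock.city
fin | carol | CHI
fin | carol | SF
After SELECT (2 rows):
stock.dept | stock.owner | stock.city
fin | carol | CHI
fin | carol | SF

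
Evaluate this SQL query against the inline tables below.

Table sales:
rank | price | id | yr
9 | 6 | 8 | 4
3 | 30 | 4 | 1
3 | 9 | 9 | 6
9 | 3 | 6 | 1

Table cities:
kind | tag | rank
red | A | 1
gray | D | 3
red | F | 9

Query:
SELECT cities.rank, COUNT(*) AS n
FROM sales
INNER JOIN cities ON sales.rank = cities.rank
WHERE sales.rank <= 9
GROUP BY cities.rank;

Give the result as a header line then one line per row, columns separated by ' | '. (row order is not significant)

== RESULT ==
cities.rank | n
9 | 2
3 | 2

Derivation:
After JOIN cities (4 rows):
sales.rank | sales.price | sales.id | sales.yr | cities.kind | cities.tag | cities.rank
9 | 6 | 8 | 4 | red | F | 9
3 | 30 | 4 | 1 | gray | D | 3
3 | 9 | 9 | 6 | gray | D | 3
9 | 3 | 6 | 1 | red | F | 9
After WHERE (4 rows):
sales.rank | sales.price | sales.id | sales.yr | cities.kind | cities.tag | cities.rank
9 | 6 | 8 | 4 | red | F | 9
3 | 30 | 4 | 1 | gray | D | 3
3 | 9 | 9 | 6 | gray | D | 3
9 | 3 | 6 | 1 | red | F | 9
After GROUP BY (2 rows):
cities.rank | n
9 | 2
3 | 2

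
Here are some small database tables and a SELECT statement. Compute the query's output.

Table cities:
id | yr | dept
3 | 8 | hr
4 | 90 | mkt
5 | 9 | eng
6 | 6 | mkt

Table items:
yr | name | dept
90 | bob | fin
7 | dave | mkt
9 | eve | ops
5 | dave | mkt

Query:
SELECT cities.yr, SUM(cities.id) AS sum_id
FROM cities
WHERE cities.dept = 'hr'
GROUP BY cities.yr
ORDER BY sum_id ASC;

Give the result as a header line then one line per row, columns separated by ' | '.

After WHERE (1 rows):
cities.id | cities.yr | cities.dept
3 | 8 | hr
After GROUP BY (1 rows):
cities.yr | sum_id
8 | 3
After ORDER BY (1 rows):
cities.yr | sum_id
8 | 3

== RESULT ==
cities.yr | sum_id
8 | 3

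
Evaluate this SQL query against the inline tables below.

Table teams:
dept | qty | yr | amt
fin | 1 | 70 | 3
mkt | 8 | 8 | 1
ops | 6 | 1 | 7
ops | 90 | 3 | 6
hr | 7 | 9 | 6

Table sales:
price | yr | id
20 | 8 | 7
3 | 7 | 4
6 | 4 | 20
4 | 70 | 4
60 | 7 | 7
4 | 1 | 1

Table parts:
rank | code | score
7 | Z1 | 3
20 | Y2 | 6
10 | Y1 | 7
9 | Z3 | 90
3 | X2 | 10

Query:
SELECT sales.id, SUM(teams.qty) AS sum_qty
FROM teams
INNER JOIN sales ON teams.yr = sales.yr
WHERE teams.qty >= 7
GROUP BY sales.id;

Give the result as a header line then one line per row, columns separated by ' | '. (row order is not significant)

== RESULT ==
sales.id | sum_qty
7 | 8

Derivation:
After JOIN sales (3 rows):
teams.dept | teams.qty | teams.yr | teams.amt | sales.price | sales.yr | sales.id
fin | 1 | 70 | 3 | 4 | 70 | 4
mkt | 8 | 8 | 1 | 20 | 8 | 7
ops | 6 | 1 | 7 | 4 | 1 | 1
After WHERE (1 rows):
teams.dept | teams.qty | teams.yr | teams.amt | sales.price | sales.yr | sales.id
mkt | 8 | 8 | 1 | 20 | 8 | 7
After GROUP BY (1 rows):
sales.id | sum_qty
7 | 8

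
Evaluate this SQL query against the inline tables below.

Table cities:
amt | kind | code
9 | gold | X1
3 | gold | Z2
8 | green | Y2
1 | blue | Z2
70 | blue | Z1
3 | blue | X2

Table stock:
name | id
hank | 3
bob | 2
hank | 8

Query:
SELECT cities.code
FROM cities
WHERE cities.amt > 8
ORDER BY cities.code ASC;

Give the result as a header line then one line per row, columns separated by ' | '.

After WHERE (2 rows):
cities.amt | cities.kind | cities.code
9 | gold | X1
70 | blue | Z1
After SELECT (2 rows):
cities.code
X1
Z1
After ORDER BY (2 rows):
cities.code
X1
Z1

== RESULT ==
cities.code
X1
Z1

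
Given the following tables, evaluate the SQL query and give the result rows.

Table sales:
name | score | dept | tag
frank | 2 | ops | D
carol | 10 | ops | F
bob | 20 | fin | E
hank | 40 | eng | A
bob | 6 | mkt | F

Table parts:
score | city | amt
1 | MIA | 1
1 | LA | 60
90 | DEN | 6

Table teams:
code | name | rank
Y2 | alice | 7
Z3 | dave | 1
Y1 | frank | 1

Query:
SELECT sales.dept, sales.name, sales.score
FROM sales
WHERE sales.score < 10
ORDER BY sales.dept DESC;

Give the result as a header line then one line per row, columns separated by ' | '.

== RESULT ==
sales.dept | sales.name | sales.score
ops | frank | 2
mkt | bob | 6

Derivation:
After WHERE (2 rows):
sales.name | sales.score | sales.dept | sales.tag
frank | 2 | ops | D
bob | 6 | mkt | F
After SELECT (2 rows):
sales.dept | sales.name | sales.score
ops | frank | 2
mkt | bob | 6
After ORDER BY (2 rows):
sales.dept | sales.name | sales.score
ops | frank | 2
mkt | bob | 6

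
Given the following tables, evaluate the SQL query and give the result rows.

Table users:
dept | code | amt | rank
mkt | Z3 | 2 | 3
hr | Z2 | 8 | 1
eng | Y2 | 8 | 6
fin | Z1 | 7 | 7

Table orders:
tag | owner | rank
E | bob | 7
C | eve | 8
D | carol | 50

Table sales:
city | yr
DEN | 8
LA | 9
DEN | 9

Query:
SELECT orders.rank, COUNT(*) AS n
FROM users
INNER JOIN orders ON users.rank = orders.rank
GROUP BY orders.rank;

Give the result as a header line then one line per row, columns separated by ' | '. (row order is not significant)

After JOIN orders (1 rows):
users.dept | users.code | users.amt | users.rank | orders.tag | orders.owner | orders.rank
fin | Z1 | 7 | 7 | E | bob | 7
After GROUP BY (1 rows):
orders.rank | n
7 | 1

== RESULT ==
orders.rank | n
7 | 1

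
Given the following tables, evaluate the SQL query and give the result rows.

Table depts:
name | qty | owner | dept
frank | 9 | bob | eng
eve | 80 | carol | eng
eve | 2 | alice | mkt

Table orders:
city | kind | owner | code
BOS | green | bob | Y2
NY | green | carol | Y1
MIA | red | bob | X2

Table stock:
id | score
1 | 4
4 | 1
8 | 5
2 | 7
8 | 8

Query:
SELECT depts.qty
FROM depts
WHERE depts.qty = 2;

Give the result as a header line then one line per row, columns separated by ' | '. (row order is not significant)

After WHERE (1 rows):
depts.name | depts.qty | depts.owner | depts.dept
eve | 2 | alice | mkt
After SELECT (1 rows):
depts.qty
2

== RESULT ==
depts.qty
2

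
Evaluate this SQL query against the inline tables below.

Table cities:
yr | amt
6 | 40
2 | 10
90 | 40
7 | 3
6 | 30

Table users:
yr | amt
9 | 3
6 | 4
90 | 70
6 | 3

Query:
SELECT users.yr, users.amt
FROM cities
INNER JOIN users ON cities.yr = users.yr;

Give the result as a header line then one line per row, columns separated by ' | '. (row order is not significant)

After JOIN users (5 rows):
cities.yr | cities.amt | users.yr | users.amt
6 | 40 | 6 | 4
6 | 40 | 6 | 3
90 | 40 | 90 | 70
6 | 30 | 6 | 4
6 | 30 | 6 | 3
After SELECT (5 rows):
users.yr | users.amt
6 | 4
6 | 3
90 | 70
6 | 4
6 | 3

== RESULT ==
users.yr | users.amt
6 | 4
6 | 3
90 | 70
6 | 4
6 | 3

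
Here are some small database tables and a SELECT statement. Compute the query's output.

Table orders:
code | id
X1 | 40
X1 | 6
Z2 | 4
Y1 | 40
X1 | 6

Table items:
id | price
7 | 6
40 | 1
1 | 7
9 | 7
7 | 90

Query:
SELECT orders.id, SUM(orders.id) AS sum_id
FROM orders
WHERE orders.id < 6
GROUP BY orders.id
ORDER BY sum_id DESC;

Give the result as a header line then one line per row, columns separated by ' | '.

== RESULT ==
orders.id | sum_id
4 | 4

Derivation:
After WHERE (1 rows):
orders.code | orders.id
Z2 | 4
After GROUP BY (1 rows):
orders.id | sum_id
4 | 4
After ORDER BY (1 rows):
orders.id | sum_id
4 | 4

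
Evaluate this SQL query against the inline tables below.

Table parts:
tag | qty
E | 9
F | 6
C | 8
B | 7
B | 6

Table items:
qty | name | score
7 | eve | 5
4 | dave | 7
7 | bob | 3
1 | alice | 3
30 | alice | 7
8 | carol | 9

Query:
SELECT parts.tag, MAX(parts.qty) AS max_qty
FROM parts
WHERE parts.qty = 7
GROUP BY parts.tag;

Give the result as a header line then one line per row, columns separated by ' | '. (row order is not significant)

After WHERE (1 rows):
parts.tag | parts.qty
B | 7
After GROUP BY (1 rows):
parts.tag | max_qty
B | 7

== RESULT ==
parts.tag | max_qty
B | 7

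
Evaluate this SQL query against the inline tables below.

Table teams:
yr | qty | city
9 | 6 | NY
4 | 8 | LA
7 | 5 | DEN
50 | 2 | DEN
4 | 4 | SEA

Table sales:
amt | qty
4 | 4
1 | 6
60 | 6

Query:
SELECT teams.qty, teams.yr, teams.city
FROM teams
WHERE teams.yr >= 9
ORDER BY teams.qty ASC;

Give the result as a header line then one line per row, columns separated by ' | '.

After WHERE (2 rows):
teams.yr | teams.qty | teams.city
9 | 6 | NY
50 | 2 | DEN
After SELECT (2 rows):
teams.qty | teams.yr | teams.city
6 | 9 | NY
2 | 50 | DEN
After ORDER BY (2 rows):
teams.qty | teams.yr | teams.city
2 | 50 | DEN
6 | 9 | NY

== RESULT ==
teams.qty | teams.yr | teams.city
2 | 50 | DEN
6 | 9 | NY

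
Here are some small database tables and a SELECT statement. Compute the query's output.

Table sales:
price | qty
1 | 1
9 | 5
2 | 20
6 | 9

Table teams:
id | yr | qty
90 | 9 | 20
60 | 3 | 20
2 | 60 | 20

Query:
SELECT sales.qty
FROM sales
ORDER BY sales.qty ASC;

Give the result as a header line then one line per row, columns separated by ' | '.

== RESULT ==
sales.qty
1
5
9
20

Derivation:
After SELECT (4 rows):
sales.qty
1
5
20
9
After ORDER BY (4 rows):
sales.qty
1
5
9
20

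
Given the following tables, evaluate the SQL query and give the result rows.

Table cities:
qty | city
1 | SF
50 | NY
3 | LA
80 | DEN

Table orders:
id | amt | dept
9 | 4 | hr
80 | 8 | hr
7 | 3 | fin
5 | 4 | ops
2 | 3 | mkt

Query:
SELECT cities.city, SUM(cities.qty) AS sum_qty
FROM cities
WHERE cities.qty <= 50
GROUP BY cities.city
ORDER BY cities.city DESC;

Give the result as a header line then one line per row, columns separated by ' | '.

== RESULT ==
cities.city | sum_qty
SF | 1
NY | 50
LA | 3

Derivation:
After WHERE (3 rows):
cities.qty | cities.city
1 | SF
50 | NY
3 | LA
After GROUP BY (3 rows):
cities.city | sum_qty
SF | 1
NY | 50
LA | 3
After ORDER BY (3 rows):
cities.city | sum_qty
SF | 1
NY | 50
LA | 3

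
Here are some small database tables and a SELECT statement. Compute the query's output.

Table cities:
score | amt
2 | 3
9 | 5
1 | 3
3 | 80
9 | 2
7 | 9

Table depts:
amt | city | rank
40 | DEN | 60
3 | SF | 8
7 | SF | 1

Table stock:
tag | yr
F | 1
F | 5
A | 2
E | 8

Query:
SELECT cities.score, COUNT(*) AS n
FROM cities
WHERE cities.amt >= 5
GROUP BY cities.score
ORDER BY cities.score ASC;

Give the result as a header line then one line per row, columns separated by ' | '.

== RESULT ==
cities.score | n
3 | 1
7 | 1
9 | 1

Derivation:
After WHERE (3 rows):
cities.score | cities.amt
9 | 5
3 | 80
7 | 9
After GROUP BY (3 rows):
cities.score | n
9 | 1
3 | 1
7 | 1
After ORDER BY (3 rows):
cities.score | n
3 | 1
7 | 1
9 | 1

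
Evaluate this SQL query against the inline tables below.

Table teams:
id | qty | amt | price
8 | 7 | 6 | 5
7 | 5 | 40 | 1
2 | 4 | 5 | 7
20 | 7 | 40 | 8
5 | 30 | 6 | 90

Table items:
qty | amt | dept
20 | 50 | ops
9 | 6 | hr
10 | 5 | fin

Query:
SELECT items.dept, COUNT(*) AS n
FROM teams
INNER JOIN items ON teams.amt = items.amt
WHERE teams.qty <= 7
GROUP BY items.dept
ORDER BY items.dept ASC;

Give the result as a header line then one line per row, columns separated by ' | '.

== RESULT ==
items.dept | n
fin | 1
hr | 1

Derivation:
After JOIN items (3 rows):
teams.id | teams.qty | teams.amt | teams.price | items.qty | items.amt | items.dept
8 | 7 | 6 | 5 | 9 | 6 | hr
2 | 4 | 5 | 7 | 10 | 5 | fin
5 | 30 | 6 | 90 | 9 | 6 | hr
After WHERE (2 rows):
teams.id | teams.qty | teams.amt | teams.price | items.qty | items.amt | items.dept
8 | 7 | 6 | 5 | 9 | 6 | hr
2 | 4 | 5 | 7 | 10 | 5 | fin
After GROUP BY (2 rows):
items.dept | n
hr | 1
fin | 1
After ORDER BY (2 rows):
items.dept | n
fin | 1
hr | 1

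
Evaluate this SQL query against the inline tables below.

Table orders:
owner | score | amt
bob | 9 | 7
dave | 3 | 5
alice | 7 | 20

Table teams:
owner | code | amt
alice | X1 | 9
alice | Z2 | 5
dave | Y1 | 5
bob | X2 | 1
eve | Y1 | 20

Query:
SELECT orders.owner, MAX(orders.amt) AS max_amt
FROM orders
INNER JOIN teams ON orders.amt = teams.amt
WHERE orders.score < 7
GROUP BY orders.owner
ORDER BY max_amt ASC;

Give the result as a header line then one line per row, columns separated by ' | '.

After JOIN teams (3 rows):
orders.owner | orders.score | orders.amt | teams.owner | teams.code | teams.amt
dave | 3 | 5 | alice | Z2 | 5
dave | 3 | 5 | dave | Y1 | 5
alice | 7 | 20 | eve | Y1 | 20
After WHERE (2 rows):
orders.owner | orders.score | orders.amt | teams.owner | teams.code | teams.amt
dave | 3 | 5 | alice | Z2 | 5
dave | 3 | 5 | dave | Y1 | 5
After GROUP BY (1 rows):
orders.owner | max_amt
dave | 5
After ORDER BY (1 rows):
orders.owner | max_amt
dave | 5

== RESULT ==
orders.owner | max_amt
dave | 5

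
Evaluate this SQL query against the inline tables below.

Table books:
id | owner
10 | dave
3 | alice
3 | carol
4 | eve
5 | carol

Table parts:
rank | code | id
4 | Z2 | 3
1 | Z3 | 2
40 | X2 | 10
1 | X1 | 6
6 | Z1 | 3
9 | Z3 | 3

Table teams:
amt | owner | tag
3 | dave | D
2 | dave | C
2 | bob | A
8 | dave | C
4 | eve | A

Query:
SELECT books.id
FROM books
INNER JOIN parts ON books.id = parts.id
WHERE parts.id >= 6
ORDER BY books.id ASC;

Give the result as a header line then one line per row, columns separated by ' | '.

== RESULT ==
books.id
10

Derivation:
After JOIN parts (7 rows):
books.id | books.owner | parts.rank | parts.code | parts.id
10 | dave | 40 | X2 | 10
3 | alice | 4 | Z2 | 3
3 | alice | 6 | Z1 | 3
3 | alice | 9 | Z3 | 3
3 | carol | 4 | Z2 | 3
3 | carol | 6 | Z1 | 3
3 | carol | 9 | Z3 | 3
After WHERE (1 rows):
books.id | books.owner | parts.rank | parts.code | parts.id
10 | dave | 40 | X2 | 10
After SELECT (1 rows):
books.id
10
After ORDER BY (1 rows):
books.id
10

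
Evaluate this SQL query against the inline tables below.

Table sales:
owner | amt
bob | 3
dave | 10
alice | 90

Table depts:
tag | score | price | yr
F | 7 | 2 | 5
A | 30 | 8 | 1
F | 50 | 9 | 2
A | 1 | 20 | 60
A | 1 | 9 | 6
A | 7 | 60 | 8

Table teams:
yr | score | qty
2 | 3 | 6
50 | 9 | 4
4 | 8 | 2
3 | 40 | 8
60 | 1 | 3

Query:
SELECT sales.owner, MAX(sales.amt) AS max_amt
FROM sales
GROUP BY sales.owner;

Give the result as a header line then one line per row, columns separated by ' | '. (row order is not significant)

== RESULT ==
sales.owner | max_amt
bob | 3
dave | 10
alice | 90

Derivation:
After GROUP BY (3 rows):
sales.owner | max_amt
bob | 3
dave | 10
alice | 90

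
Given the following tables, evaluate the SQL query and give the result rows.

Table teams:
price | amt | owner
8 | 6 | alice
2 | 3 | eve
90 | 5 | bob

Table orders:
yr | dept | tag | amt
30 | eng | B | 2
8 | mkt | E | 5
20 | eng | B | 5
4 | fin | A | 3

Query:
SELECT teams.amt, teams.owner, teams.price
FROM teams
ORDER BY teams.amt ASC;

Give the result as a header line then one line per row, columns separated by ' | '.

After SELECT (3 rows):
teams.amt | teams.owner | teams.price
6 | alice | 8
3 | eve | 2
5 | bob | 90
After ORDER BY (3 rows):
teams.amt | teams.owner | teams.price
3 | eve | 2
5 | bob | 90
6 | alice | 8

== RESULT ==
teams.amt | teams.owner | teams.price
3 | eve | 2
5 | bob | 90
6 | alice | 8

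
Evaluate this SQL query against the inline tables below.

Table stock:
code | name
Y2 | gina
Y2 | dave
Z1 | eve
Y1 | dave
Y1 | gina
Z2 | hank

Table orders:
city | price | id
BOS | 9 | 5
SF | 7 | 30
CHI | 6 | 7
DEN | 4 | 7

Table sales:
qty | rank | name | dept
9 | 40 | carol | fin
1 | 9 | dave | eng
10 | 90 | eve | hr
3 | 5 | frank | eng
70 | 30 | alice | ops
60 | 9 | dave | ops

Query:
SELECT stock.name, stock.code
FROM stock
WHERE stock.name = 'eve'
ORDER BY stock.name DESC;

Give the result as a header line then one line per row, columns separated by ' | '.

== RESULT ==
stock.name | stock.code
eve | Z1

Derivation:
After WHERE (1 rows):
stock.code | stock.name
Z1 | eve
After SELECT (1 rows):
stock.name | stock.code
eve | Z1
After ORDER BY (1 rows):
stock.name | stock.code
eve | Z1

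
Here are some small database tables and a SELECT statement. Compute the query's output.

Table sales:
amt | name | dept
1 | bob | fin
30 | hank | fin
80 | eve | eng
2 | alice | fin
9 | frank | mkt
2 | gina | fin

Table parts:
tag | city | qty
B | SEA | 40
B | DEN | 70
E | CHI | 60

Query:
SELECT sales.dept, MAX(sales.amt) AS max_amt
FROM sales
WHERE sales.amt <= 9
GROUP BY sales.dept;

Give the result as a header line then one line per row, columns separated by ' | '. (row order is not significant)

After WHERE (4 rows):
sales.amt | sales.name | sales.dept
1 | bob | fin
2 | alice | fin
9 | frank | mkt
2 | gina | fin
After GROUP BY (2 rows):
sales.dept | max_amt
fin | 2
mkt | 9

== RESULT ==
sales.dept | max_amt
fin | 2
mkt | 9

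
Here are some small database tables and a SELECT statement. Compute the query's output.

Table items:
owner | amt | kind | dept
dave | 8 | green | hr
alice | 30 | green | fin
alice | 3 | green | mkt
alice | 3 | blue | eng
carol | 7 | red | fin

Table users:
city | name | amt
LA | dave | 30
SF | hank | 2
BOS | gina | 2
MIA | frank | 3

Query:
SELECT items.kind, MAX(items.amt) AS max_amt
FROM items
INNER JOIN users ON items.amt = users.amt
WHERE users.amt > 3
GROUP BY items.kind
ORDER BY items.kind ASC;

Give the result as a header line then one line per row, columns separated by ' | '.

After JOIN users (3 rows):
items.owner | items.amt | items.kind | items.dept | users.city | users.name | users.amt
alice | 30 | green | fin | LA | dave | 30
alice | 3 | green | mkt | MIA | frank | 3
alice | 3 | blue | eng | MIA | frank | 3
After WHERE (1 rows):
items.owner | items.amt | items.kind | items.dept | users.city | users.name | users.amt
alice | 30 | green | fin | LA | dave | 30
After GROUP BY (1 rows):
items.kind | max_amt
green | 30
After ORDER BY (1 rows):
items.kind | max_amt
green | 30

== RESULT ==
items.kind | max_amt
green | 30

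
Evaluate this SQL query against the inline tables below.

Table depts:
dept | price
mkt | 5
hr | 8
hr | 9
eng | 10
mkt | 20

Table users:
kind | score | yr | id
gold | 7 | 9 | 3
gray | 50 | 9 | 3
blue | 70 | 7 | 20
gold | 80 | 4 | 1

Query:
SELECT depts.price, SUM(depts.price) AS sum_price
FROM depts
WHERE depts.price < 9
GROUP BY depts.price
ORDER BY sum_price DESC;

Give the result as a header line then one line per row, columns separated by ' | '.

After WHERE (2 rows):
depts.dept | depts.price
mkt | 5
hr | 8
After GROUP BY (2 rows):
depts.price | sum_price
5 | 5
8 | 8
After ORDER BY (2 rows):
depts.price | sum_price
8 | 8
5 | 5

== RESULT ==
depts.price | sum_price
8 | 8
5 | 5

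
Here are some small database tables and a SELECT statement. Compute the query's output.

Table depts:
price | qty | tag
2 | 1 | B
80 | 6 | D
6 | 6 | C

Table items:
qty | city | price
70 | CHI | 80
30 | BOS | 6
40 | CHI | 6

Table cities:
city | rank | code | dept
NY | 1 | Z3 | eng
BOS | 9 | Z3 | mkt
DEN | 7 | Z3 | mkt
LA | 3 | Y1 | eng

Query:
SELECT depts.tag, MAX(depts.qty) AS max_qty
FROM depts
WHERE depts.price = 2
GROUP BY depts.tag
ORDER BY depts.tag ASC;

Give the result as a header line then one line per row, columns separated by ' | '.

== RESULT ==
depts.tag | max_qty
B | 1

Derivation:
After WHERE (1 rows):
depts.price | depts.qty | depts.tag
2 | 1 | B
After GROUP BY (1 rows):
depts.tag | max_qty
B | 1
After ORDER BY (1 rows):
depts.tag | max_qty
B | 1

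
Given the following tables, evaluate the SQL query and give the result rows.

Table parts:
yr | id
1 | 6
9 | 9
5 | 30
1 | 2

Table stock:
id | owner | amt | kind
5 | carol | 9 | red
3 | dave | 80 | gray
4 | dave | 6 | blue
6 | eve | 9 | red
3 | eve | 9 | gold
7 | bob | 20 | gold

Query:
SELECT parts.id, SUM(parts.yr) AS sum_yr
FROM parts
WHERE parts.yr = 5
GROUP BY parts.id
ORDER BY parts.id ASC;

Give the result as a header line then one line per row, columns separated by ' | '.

After WHERE (1 rows):
parts.yr | parts.id
5 | 30
After GROUP BY (1 rows):
parts.id | sum_yr
30 | 5
After ORDER BY (1 rows):
parts.id | sum_yr
30 | 5

== RESULT ==
parts.id | sum_yr
30 | 5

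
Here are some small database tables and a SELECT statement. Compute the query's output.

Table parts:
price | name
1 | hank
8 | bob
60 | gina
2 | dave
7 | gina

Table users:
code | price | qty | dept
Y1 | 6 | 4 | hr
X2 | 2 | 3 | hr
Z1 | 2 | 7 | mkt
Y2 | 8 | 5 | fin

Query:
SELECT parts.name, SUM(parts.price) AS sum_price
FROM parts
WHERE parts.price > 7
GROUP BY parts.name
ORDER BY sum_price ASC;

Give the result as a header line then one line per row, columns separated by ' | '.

After WHERE (2 rows):
parts.price | parts.name
8 | bob
60 | gina
After GROUP BY (2 rows):
parts.name | sum_price
bob | 8
gina | 60
After ORDER BY (2 rows):
parts.name | sum_price
bob | 8
gina | 60

== RESULT ==
parts.name | sum_price
bob | 8
gina | 60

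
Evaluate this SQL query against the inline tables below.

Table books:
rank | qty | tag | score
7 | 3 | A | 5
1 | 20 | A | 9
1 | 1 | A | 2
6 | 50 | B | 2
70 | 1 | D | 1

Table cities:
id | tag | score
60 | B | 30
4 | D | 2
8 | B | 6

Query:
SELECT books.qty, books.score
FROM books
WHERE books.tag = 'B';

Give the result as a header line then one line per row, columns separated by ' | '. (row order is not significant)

After WHERE (1 rows):
books.rank | books.qty | books.tag | books.score
6 | 50 | B | 2
After SELECT (1 rows):
books.qty | books.score
50 | 2

== RESULT ==
books.qty | books.score
50 | 2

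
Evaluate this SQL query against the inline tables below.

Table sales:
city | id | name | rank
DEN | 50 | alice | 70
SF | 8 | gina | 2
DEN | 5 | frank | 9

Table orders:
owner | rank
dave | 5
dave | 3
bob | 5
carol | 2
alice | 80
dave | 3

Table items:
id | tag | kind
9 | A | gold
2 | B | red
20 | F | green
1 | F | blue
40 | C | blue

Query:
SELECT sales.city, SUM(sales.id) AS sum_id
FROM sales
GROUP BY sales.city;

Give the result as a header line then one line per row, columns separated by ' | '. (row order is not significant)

== RESULT ==
sales.city | sum_id
DEN | 55
SF | 8

Derivation:
After GROUP BY (2 rows):
sales.city | sum_id
DEN | 55
SF | 8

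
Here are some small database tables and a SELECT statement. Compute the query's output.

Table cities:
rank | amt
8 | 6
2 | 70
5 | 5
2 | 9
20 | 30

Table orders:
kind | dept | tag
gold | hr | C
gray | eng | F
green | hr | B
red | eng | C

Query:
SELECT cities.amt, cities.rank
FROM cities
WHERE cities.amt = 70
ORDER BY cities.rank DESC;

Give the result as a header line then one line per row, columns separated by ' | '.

== RESULT ==
cities.amt | cities.rank
70 | 2

Derivation:
After WHERE (1 rows):
cities.rank | cities.amt
2 | 70
After SELECT (1 rows):
cities.amt | cities.rank
70 | 2
After ORDER BY (1 rows):
cities.amt | cities.rank
70 | 2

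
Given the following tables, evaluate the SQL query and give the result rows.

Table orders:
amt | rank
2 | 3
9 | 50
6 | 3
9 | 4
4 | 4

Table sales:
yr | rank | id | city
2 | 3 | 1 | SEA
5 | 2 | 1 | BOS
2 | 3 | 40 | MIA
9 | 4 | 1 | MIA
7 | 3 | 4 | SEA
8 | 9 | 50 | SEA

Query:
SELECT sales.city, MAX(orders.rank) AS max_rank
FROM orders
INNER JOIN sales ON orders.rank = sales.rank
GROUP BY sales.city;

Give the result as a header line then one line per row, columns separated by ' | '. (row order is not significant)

== RESULT ==
sales.city | max_rank
SEA | 3
MIA | 4

Derivation:
After JOIN sales (8 rows):
orders.amt | orders.rank | sales.yr | sales.rank | sales.id | sales.city
2 | 3 | 2 | 3 | 1 | SEA
2 | 3 | 2 | 3 | 40 | MIA
2 | 3 | 7 | 3 | 4 | SEA
6 | 3 | 2 | 3 | 1 | SEA
6 | 3 | 2 | 3 | 40 | MIA
6 | 3 | 7 | 3 | 4 | SEA
9 | 4 | 9 | 4 | 1 | MIA
4 | 4 | 9 | 4 | 1 | MIA
After GROUP BY (2 rows):
sales.city | max_rank
SEA | 3
MIA | 4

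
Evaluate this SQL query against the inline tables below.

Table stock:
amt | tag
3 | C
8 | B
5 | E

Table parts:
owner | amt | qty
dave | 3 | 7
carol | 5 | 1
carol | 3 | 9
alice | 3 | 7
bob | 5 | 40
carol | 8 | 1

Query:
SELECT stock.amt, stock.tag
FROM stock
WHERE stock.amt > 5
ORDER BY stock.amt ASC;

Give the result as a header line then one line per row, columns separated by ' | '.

== RESULT ==
stock.amt | stock.tag
8 | B

Derivation:
After WHERE (1 rows):
stock.amt | stock.tag
8 | B
After SELECT (1 rows):
stock.amt | stock.tag
8 | B
After ORDER BY (1 rows):
stock.amt | stock.tag
8 | B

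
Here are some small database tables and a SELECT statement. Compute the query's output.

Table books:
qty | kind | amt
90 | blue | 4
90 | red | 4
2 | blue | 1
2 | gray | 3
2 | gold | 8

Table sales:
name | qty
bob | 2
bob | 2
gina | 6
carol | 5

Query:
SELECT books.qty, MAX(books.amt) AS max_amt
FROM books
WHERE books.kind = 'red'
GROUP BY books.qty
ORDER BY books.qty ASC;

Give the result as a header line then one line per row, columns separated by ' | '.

After WHERE (1 rows):
books.qty | books.kind | books.amt
90 | red | 4
After GROUP BY (1 rows):
books.qty | max_amt
90 | 4
After ORDER BY (1 rows):
books.qty | max_amt
90 | 4

== RESULT ==
books.qty | max_amt
90 | 4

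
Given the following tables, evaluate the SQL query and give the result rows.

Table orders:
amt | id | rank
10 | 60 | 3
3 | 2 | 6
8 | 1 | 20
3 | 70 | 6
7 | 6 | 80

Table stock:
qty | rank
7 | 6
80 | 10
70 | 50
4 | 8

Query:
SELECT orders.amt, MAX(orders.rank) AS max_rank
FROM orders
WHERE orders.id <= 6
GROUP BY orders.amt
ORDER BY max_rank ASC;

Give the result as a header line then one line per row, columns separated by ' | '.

After WHERE (3 rows):
orders.amt | orders.id | orders.rank
3 | 2 | 6
8 | 1 | 20
7 | 6 | 80
After GROUP BY (3 rows):
orders.amt | max_rank
3 | 6
8 | 20
7 | 80
After ORDER BY (3 rows):
orders.amt | max_rank
3 | 6
8 | 20
7 | 80

== RESULT ==
orders.amt | max_rank
3 | 6
8 | 20
7 | 80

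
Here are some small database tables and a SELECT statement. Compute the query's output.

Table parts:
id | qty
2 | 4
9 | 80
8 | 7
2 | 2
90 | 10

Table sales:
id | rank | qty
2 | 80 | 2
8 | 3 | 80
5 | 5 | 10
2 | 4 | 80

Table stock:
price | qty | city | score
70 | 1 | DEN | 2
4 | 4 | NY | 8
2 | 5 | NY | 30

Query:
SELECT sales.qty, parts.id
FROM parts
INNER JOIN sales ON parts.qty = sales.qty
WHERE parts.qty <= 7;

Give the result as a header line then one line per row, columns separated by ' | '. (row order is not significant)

== RESULT ==
sales.qty | parts.id
2 | 2

Derivation:
After JOIN sales (4 rows):
parts.id | parts.qty | sales.id | sales.rank | sales.qty
9 | 80 | 8 | 3 | 80
9 | 80 | 2 | 4 | 80
2 | 2 | 2 | 80 | 2
90 | 10 | 5 | 5 | 10
After WHERE (1 rows):
parts.id | parts.qty | sales.id | sales.rank | sales.qty
2 | 2 | 2 | 80 | 2
After SELECT (1 rows):
sales.qty | parts.id
2 | 2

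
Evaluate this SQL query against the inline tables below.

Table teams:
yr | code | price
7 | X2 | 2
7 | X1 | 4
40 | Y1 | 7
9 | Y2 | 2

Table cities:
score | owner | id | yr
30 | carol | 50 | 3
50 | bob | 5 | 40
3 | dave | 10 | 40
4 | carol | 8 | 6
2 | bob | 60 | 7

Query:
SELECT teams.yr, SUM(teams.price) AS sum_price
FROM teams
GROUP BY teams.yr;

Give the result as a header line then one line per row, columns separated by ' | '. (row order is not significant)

After GROUP BY (3 rows):
teams.yr | sum_price
7 | 6
40 | 7
9 | 2

== RESULT ==
teams.yr | sum_price
7 | 6
40 | 7
9 | 2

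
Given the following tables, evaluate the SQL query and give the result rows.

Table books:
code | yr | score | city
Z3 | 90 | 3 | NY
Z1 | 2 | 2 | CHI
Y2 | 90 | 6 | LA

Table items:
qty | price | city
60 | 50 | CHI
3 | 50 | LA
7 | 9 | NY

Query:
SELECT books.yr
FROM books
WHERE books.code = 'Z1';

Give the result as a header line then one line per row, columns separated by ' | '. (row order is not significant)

After WHERE (1 rows):
books.code | books.yr | books.score | books.city
Z1 | 2 | 2 | CHI
After SELECT (1 rows):
books.yr
2

== RESULT ==
books.yr
2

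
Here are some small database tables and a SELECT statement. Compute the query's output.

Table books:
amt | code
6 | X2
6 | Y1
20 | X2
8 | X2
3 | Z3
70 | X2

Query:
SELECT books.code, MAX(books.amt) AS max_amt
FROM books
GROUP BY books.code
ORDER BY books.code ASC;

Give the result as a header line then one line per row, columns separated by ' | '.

== RESULT ==
books.code | max_amt
X2 | 70
Y1 | 6
Z3 | 3

Derivation:
After GROUP BY (3 rows):
books.code | max_amt
X2 | 70
Y1 | 6
Z3 | 3
After ORDER BY (3 rows):
books.code | max_amt
X2 | 70
Y1 | 6
Z3 | 3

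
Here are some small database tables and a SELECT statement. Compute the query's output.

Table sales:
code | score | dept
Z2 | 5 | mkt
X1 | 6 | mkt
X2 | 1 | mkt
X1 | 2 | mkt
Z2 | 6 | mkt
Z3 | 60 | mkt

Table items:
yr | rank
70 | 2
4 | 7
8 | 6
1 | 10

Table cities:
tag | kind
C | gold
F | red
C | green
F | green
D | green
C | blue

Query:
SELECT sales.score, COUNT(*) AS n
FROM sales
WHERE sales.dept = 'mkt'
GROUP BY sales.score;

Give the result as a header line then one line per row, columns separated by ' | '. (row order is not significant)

After WHERE (6 rows):
sales.code | sales.score | sales.dept
Z2 | 5 | mkt
X1 | 6 | mkt
X2 | 1 | mkt
X1 | 2 | mkt
Z2 | 6 | mkt
Z3 | 60 | mkt
After GROUP BY (5 rows):
sales.score | n
5 | 1
6 | 2
1 | 1
2 | 1
60 | 1

== RESULT ==
sales.score | n
5 | 1
6 | 2
1 | 1
2 | 1
60 | 1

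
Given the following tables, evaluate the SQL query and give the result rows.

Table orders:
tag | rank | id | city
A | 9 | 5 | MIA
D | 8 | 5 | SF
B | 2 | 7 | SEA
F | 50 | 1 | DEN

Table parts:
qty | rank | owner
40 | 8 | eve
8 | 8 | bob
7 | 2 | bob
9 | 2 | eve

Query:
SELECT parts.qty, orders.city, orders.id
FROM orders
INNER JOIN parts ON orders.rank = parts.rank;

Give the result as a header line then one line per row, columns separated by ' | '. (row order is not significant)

After JOIN parts (4 rows):
orders.tag | orders.rank | orders.id | orders.city | parts.qty | parts.rank | parts.owner
D | 8 | 5 | SF | 40 | 8 | eve
D | 8 | 5 | SF | 8 | 8 | bob
B | 2 | 7 | SEA | 7 | 2 | bob
B | 2 | 7 | SEA | 9 | 2 | eve
After SELECT (4 rows):
parts.qty | orders.city | orders.id
40 | SF | 5
8 | SF | 5
7 | SEA | 7
9 | SEA | 7

== RESULT ==
parts.qty | orders.city | orders.id
40 | SF | 5
8 | SF | 5
7 | SEA | 7
9 | SEA | 7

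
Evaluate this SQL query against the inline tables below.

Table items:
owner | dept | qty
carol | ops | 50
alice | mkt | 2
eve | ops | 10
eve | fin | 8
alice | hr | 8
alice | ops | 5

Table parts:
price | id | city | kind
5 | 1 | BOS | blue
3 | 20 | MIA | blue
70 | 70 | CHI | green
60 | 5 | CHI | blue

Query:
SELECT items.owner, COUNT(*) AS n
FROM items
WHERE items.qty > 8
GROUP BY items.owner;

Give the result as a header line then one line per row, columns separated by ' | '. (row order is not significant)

== RESULT ==
items.owner | n
carol | 1
eve | 1

Derivation:
After WHERE (2 rows):
items.owner | items.dept | items.qty
carol | ops | 50
eve | ops | 10
After GROUP BY (2 rows):
items.owner | n
carol | 1
eve | 1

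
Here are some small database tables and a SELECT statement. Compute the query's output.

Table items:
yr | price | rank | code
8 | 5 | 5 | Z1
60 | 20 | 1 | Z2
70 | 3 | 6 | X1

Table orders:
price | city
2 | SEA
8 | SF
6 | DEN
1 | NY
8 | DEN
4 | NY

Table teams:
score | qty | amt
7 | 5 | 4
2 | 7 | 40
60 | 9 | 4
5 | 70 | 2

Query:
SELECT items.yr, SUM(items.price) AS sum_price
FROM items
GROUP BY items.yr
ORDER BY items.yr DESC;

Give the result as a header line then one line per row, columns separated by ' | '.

After GROUP BY (3 rows):
items.yr | sum_price
8 | 5
60 | 20
70 | 3
After ORDER BY (3 rows):
items.yr | sum_price
70 | 3
60 | 20
8 | 5

== RESULT ==
items.yr | sum_price
70 | 3
60 | 20
8 | 5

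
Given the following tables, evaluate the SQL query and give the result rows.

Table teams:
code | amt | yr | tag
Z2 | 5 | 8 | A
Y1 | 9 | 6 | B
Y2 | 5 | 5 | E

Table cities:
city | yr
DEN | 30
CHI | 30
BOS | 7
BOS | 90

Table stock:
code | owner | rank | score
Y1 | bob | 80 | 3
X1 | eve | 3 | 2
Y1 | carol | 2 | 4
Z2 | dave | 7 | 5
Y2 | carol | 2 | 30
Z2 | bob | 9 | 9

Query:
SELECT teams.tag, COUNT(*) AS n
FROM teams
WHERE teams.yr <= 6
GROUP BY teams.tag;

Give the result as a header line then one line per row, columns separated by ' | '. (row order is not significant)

After WHERE (2 rows):
teams.code | teams.amt | teams.yr | teams.tag
Y1 | 9 | 6 | B
Y2 | 5 | 5 | E
After GROUP BY (2 rows):
teams.tag | n
B | 1
E | 1

== RESULT ==
teams.tag | n
B | 1
E | 1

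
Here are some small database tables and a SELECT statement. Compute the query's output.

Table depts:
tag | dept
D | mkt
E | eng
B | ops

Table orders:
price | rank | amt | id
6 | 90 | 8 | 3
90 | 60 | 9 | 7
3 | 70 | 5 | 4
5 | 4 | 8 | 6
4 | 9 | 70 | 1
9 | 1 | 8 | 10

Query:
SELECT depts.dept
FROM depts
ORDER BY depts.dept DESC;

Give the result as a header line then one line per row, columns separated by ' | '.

After SELECT (3 rows):
depts.dept
mkt
eng
ops
After ORDER BY (3 rows):
depts.dept
ops
mkt
eng

== RESULT ==
depts.dept
ops
mkt
eng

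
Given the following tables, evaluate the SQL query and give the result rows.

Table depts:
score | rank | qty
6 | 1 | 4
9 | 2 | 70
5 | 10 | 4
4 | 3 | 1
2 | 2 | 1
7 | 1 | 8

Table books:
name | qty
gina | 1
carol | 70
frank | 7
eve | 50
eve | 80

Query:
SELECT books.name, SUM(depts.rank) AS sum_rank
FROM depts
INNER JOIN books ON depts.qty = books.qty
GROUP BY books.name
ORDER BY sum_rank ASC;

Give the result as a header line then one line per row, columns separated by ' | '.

== RESULT ==
books.name | sum_rank
carol | 2
gina | 5

Derivation:
After JOIN books (3 rows):
depts.score | depts.rank | depts.qty | books.name | books.qty
9 | 2 | 70 | carol | 70
4 | 3 | 1 | gina | 1
2 | 2 | 1 | gina | 1
After GROUP BY (2 rows):
books.name | sum_rank
carol | 2
gina | 5
After ORDER BY (2 rows):
books.name | sum_rank
carol | 2
gina | 5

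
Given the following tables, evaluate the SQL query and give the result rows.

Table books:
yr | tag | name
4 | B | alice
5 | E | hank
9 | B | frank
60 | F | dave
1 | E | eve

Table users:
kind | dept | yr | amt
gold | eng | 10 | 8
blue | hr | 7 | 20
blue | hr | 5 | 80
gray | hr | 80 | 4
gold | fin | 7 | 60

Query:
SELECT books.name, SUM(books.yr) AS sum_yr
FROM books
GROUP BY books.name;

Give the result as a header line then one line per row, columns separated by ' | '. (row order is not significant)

After GROUP BY (5 rows):
books.name | sum_yr
alice | 4
hank | 5
frank | 9
dave | 60
eve | 1

== RESULT ==
books.name | sum_yr
alice | 4
hank | 5
frank | 9
dave | 60
eve | 1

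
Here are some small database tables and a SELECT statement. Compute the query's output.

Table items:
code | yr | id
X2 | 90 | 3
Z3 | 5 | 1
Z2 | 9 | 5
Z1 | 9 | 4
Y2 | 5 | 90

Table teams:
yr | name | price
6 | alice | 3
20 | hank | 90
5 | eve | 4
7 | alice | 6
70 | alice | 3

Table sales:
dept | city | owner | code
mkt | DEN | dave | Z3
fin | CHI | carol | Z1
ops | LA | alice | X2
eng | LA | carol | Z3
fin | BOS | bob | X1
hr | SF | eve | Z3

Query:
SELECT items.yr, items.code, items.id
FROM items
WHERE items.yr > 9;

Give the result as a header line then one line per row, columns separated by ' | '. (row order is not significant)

After WHERE (1 rows):
items.code | items.yr | items.id
X2 | 90 | 3
After SELECT (1 rows):
items.yr | items.code | items.id
90 | X2 | 3

== RESULT ==
items.yr | items.code | items.id
90 | X2 | 3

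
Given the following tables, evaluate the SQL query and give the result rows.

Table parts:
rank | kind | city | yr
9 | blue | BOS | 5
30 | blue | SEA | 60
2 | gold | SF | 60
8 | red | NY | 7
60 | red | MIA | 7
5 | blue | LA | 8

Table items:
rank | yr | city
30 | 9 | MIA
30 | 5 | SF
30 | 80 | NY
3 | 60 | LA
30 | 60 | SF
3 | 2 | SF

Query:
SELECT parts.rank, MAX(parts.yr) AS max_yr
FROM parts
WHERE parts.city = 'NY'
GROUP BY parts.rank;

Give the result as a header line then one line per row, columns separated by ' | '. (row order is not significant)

== RESULT ==
parts.rank | max_yr
8 | 7

Derivation:
After WHERE (1 rows):
parts.rank | parts.kind | parts.city | parts.yr
8 | red | NY | 7
After GROUP BY (1 rows):
parts.rank | max_yr
8 | 7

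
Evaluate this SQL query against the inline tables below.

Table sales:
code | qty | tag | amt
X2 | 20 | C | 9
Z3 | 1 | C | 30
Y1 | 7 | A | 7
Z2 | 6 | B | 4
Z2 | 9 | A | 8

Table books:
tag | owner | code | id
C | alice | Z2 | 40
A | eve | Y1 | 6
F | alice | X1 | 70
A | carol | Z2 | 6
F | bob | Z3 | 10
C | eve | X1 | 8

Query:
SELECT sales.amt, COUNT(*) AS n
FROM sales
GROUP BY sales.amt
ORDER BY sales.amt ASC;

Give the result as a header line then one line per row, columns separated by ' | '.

== RESULT ==
sales.amt | n
4 | 1
7 | 1
8 | 1
9 | 1
30 | 1

Derivation:
After GROUP BY (5 rows):
sales.amt | n
9 | 1
30 | 1
7 | 1
4 | 1
8 | 1
After ORDER BY (5 rows):
sales.amt | n
4 | 1
7 | 1
8 | 1
9 | 1
30 | 1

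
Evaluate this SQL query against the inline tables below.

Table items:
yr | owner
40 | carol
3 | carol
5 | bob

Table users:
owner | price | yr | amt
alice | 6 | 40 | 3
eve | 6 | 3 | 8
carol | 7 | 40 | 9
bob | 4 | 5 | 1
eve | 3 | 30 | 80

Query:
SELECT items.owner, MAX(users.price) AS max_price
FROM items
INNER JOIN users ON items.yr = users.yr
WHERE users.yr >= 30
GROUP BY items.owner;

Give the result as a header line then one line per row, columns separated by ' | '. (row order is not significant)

== RESULT ==
items.owner | max_price
carol | 7

Derivation:
After JOIN users (4 rows):
items.yr | items.owner | users.owner | users.price | users.yr | users.amt
40 | carol | alice | 6 | 40 | 3
40 | carol | carol | 7 | 40 | 9
3 | carol | eve | 6 | 3 | 8
5 | bob | bob | 4 | 5 | 1
After WHERE (2 rows):
items.yr | items.owner | users.owner | users.price | users.yr | users.amt
40 | carol | alice | 6 | 40 | 3
40 | carol | carol | 7 | 40 | 9
After GROUP BY (1 rows):
items.owner | max_price
carol | 7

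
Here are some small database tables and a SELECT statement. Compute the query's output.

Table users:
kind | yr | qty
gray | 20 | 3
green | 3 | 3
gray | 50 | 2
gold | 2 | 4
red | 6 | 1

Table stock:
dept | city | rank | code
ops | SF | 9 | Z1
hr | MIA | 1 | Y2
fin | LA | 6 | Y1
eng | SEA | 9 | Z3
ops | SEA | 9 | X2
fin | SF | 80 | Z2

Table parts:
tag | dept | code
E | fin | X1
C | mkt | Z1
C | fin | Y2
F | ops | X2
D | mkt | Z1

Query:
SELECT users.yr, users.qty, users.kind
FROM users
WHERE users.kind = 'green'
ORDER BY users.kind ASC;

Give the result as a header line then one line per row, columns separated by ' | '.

== RESULT ==
users.yr | users.qty | users.kind
3 | 3 | green

Derivation:
After WHERE (1 rows):
users.kind | users.yr | users.qty
green | 3 | 3
After SELECT (1 rows):
users.yr | users.qty | users.kind
3 | 3 | green
After ORDER BY (1 rows):
users.yr | users.qty | users.kind
3 | 3 | green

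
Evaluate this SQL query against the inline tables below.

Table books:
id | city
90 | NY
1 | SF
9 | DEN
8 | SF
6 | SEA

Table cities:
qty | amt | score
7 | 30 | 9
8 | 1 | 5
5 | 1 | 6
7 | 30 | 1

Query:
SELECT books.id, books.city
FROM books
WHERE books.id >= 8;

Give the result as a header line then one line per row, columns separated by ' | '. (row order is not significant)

After WHERE (3 rows):
books.id | books.city
90 | NY
9 | DEN
8 | SF
After SELECT (3 rows):
books.id | books.city
90 | NY
9 | DEN
8 | SF

== RESULT ==
books.id | books.city
90 | NY
9 | DEN
8 | SF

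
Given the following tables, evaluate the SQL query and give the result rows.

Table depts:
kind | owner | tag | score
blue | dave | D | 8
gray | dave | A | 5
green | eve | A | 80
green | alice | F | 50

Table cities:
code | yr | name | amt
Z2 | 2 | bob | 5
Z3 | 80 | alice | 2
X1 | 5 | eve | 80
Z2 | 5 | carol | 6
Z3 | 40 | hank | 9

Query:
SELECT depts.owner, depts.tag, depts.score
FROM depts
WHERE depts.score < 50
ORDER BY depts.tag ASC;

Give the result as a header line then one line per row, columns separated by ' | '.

== RESULT ==
depts.owner | depts.tag | depts.score
dave | A | 5
dave | D | 8

Derivation:
After WHERE (2 rows):
depts.kind | depts.owner | depts.tag | depts.score
blue | dave | D | 8
gray | dave | A | 5
After SELECT (2 rows):
depts.owner | depts.tag | depts.score
dave | D | 8
dave | A | 5
After ORDER BY (2 rows):
depts.owner | depts.tag | depts.score
dave | A | 5
dave | D | 8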